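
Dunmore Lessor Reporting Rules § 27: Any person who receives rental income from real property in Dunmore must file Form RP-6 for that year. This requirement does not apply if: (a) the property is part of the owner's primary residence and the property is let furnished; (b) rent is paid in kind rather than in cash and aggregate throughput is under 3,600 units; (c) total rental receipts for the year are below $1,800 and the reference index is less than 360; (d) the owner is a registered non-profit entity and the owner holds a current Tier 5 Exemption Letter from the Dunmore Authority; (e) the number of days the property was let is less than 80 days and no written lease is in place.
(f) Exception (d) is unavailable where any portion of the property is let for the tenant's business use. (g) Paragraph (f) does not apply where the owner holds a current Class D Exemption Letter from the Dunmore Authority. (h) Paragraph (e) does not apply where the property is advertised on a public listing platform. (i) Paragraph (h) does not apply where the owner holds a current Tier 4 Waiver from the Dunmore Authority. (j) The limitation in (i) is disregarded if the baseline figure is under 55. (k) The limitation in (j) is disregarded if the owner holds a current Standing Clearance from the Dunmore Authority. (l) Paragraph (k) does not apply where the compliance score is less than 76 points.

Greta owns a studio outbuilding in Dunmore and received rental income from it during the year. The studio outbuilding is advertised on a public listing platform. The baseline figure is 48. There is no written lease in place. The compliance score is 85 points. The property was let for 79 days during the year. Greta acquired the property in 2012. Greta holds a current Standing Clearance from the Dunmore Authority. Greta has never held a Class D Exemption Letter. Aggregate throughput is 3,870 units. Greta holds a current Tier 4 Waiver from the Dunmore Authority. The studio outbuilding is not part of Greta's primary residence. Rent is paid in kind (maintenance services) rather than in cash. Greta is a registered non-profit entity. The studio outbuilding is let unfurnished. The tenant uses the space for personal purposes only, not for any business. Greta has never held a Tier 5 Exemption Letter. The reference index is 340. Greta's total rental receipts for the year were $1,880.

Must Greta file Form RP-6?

No — exception (e) applies; Greta is not required to file Form RP-6.

Exception (a) does not apply: the studio outbuilding is not part of the primary residence.
Exception (b) requires that aggregate throughput is under 3,600 units; but aggregate throughput is 3,870 units, not under 3,600 units, so (b) is unavailable.
Exception (c) fails — total rental receipts for the year are $1,880, not below $1,800.
Exception (d) does not apply: the Tier 5 Exemption Letter is not current.
Exception (e) is satisfied on its face — the number of days the property was let is 79 days, less than the 80 days limit; there is no written lease. As to paragraphs (h)–(l): (h) would limit (e) — the property is publicly advertised — but (i) sets (h) aside: (i) is triggered — a current Tier 4 Waiver is held. (j) would limit (i) — the baseline figure is 48, under the 55 limit — but (k) sets (j) aside: (k) operates against (j): a current Standing Clearance is held. (l), which would lift (k), does not operate here — the compliance score is 85 points, not less than 76 points. Exception (e) stands.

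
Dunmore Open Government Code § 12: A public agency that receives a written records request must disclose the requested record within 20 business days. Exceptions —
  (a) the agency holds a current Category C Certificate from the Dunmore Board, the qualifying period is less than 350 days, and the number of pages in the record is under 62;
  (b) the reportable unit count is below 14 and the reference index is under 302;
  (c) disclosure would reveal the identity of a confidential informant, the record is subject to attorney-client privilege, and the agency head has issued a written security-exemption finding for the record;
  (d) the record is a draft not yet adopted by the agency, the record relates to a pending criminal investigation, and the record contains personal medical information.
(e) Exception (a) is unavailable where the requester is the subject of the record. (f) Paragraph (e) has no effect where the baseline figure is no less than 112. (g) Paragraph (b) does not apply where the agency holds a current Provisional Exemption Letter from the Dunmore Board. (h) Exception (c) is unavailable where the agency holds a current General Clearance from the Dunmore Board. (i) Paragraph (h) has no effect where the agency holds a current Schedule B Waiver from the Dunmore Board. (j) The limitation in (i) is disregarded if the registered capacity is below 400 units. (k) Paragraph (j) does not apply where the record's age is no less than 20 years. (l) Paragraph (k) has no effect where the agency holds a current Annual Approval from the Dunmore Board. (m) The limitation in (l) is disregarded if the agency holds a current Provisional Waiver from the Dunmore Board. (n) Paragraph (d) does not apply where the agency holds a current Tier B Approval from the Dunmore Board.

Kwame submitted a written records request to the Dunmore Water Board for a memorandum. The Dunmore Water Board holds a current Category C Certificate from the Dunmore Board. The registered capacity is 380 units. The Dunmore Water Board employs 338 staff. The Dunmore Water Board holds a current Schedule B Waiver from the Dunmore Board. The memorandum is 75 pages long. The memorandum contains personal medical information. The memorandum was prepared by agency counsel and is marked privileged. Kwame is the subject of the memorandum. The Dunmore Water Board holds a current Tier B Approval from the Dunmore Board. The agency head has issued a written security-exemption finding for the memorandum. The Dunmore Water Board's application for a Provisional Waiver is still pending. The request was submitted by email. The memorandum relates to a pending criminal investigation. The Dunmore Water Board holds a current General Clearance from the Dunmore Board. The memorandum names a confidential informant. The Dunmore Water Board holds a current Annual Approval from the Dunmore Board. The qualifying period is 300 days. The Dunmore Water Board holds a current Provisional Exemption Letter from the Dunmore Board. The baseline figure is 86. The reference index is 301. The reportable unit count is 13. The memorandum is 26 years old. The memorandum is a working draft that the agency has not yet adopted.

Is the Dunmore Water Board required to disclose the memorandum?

Exception (a) does not apply: the number of pages in the record is 75, not under 62.
Exception (b) is satisfied on its face — the reportable unit count is 13, below the 14 limit; the reference index is 301, under the 302 limit. However, paragraph (g) must be considered: (g) operates against (b): a current Provisional Exemption Letter is held. Exception (b) does not apply.
All of (c)'s requirements are met (the memorandum names a confidential informant; the memorandum is privileged; a written security-exemption finding has been issued). But: (h) is triggered — a current General Clearance is held. (i) is triggered (a current Schedule B Waiver is held), but is itself disapplied by (j): (j) is triggered — the registered capacity is 380 units, below the 400 units limit. (k) would limit (j) — the record's age is 26 years, meeting the 20 years threshold — but (l) sets (k) aside: (l) operates against (k): a current Annual Approval is held. (m), which would lift (l), is inapplicable — no current Provisional Waiver is held. Exception (c) does not apply.
Exception (d) is satisfied on its face — the memorandum is an unadopted draft; the memorandum relates to a pending investigation; the memorandum contains personal medical information. However, paragraph (n) must be considered: (n) operates against (d): a current Tier B Approval is held. So (d) is unavailable.
No exception is made out. the Dunmore Water Board falls within the general rule.

Yes — the Dunmore Water Board must disclose the memorandum.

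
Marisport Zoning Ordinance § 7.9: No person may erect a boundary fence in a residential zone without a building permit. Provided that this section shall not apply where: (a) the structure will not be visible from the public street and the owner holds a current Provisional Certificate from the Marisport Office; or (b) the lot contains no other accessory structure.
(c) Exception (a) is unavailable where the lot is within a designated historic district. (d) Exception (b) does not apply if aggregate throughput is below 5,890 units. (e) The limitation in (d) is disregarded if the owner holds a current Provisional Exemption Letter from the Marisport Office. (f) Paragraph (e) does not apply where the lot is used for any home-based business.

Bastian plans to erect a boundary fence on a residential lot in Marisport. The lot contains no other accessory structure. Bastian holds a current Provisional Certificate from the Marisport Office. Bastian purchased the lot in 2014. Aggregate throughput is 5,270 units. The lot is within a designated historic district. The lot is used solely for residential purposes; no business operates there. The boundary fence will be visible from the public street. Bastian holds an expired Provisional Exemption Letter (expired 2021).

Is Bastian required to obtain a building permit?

Yes — Bastian must obtain a building permit.

Exception (a) fails — the structure will be visible from the street.
Exception (b)'s conditions are all satisfied: the lot has no other accessory structure. But: (d) operates — aggregate throughput is 5,270 units, below the 5,890 units limit. (e) is inapplicable (no current Provisional Exemption Letter is held), so (d) stands. Exception (b) does not apply.
Every exception is unavailable, so the rule governs.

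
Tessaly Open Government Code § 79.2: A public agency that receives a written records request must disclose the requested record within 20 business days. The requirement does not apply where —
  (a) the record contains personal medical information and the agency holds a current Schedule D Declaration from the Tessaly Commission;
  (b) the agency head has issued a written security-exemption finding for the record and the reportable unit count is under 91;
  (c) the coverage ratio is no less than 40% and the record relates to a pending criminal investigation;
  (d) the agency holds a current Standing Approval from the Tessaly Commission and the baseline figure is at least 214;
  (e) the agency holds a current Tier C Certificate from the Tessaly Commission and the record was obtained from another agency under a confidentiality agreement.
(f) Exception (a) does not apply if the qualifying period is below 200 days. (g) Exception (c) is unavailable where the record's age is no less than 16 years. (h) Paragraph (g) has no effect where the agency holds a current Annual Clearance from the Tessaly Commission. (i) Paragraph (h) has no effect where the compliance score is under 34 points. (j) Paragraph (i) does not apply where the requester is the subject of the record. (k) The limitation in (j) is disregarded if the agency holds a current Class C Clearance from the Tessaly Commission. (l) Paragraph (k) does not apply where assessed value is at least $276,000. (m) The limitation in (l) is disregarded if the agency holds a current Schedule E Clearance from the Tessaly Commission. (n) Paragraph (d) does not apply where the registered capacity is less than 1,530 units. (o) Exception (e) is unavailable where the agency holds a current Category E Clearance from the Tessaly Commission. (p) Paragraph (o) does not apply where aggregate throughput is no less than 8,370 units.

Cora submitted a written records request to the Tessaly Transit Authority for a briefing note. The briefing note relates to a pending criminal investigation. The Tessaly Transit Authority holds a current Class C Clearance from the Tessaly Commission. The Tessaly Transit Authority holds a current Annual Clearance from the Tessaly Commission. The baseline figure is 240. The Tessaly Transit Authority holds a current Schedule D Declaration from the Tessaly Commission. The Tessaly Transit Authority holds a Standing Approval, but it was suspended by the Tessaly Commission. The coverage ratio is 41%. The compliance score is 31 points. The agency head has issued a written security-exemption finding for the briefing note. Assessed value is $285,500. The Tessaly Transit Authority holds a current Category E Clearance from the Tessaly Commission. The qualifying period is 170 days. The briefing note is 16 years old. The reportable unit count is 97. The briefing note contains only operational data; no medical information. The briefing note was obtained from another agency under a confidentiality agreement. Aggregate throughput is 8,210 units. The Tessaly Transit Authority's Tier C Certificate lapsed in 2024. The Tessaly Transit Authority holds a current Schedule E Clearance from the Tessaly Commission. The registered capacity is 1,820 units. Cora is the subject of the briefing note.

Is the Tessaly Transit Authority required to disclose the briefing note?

Yes — the Tessaly Transit Authority must disclose the briefing note.

Exception (a) requires that the record contains personal medical information; but the briefing note contains only operational data, so (a) is unavailable.
Exception (b) does not apply: the reportable unit count is 97, not under 91.
Exception (c) is satisfied on its face — the coverage ratio is 41%, meeting the 40% threshold; the briefing note relates to a pending investigation. But: (g) operates — the record's age is 16 years, meeting the 16 years threshold. (h) is triggered (a current Annual Clearance is held), but yields to (i): (i) operates — the compliance score is 31 points, under the 34 points limit. (j) is engaged (Cora is the subject of the briefing note), but is itself disapplied by (k): (k) operates against (j): a current Class C Clearance is held. (l) applies (assessed value is $285,500, meeting the $276,000 threshold), but is set aside by (m): (m) applies — a current Schedule E Clearance is held. So (c) is unavailable.
Exception (d) does not apply: the Standing Approval is not current.
Exception (e) requires that the agency holds a current Tier C Certificate from the Tessaly Commission; but no current Tier C Certificate is held, so (e) is unavailable.
None of the exceptions is available; § 79.2 applies in full.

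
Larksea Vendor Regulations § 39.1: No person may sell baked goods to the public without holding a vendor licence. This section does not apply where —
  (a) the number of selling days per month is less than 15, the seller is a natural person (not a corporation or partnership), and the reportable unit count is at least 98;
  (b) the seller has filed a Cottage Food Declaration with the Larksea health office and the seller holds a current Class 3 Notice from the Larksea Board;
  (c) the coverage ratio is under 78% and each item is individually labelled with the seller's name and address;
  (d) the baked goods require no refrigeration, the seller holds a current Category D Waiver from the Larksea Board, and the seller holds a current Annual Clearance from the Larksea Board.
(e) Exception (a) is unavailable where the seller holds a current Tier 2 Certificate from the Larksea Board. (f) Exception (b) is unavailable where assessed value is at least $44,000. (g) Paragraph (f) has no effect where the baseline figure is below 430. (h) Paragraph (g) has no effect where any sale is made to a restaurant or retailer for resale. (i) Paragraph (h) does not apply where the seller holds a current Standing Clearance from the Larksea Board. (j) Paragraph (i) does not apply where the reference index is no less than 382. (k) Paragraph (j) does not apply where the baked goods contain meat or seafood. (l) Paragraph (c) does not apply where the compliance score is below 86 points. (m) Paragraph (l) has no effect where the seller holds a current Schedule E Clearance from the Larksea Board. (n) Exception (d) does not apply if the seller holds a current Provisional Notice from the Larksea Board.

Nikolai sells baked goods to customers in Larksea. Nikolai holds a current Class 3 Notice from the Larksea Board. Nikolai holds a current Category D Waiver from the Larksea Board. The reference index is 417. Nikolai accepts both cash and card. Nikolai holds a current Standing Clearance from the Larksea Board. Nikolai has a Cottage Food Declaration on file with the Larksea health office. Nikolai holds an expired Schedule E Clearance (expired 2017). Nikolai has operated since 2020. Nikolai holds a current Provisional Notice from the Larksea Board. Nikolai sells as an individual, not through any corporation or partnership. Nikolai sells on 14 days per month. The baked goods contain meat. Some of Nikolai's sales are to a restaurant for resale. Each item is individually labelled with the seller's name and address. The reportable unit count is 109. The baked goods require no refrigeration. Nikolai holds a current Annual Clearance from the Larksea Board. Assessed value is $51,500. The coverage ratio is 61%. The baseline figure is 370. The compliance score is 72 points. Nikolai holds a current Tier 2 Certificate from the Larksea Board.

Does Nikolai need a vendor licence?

No — exception (b) applies; Nikolai is not required to hold a vendor licence.

Exception (a) is satisfied on its face — the number of selling days per month is 14, less than the 15 limit; the seller is a natural person; the reportable unit count is 109, meeting the 98 threshold. However, paragraph (e) must be considered: (e) operates against (a): a current Tier 2 Certificate is held. (a) is therefore removed.
Exception (b) is satisfied on its face — a Cottage Food Declaration is on file; a current Class 3 Notice is held. Applying paragraphs (f)–(k): (f) operates (assessed value is $51,500, meeting the $44,000 threshold), but yields to (g): (g) operates against (f): the baseline figure is 370, below the 430 limit. (h) operates (some sales are to a restaurant for resale), but is displaced by (i): (i) operates against (h): a current Standing Clearance is held. (j) is engaged (the reference index is 417, meeting the 382 threshold), but is displaced by (k): (k) is engaged — the baked goods contain meat. (b) remains available.
All of (c)'s requirements are met (the coverage ratio is 61%, under the 78% limit; items are individually labelled). But applying paragraphs (l)–(m): (l) operates against (c): the compliance score is 72 points, below the 86 points limit. (m), which would lift (l), is not triggered — no current Schedule E Clearance is held. (c) is therefore removed.
Exception (d): the baked goods are shelf-stable; a current Category D Waiver is held; a current Annual Clearance is held — every condition holds. However, paragraph (n) must be considered: (n) operates against (d): a current Provisional Notice is held. So (d) is unavailable.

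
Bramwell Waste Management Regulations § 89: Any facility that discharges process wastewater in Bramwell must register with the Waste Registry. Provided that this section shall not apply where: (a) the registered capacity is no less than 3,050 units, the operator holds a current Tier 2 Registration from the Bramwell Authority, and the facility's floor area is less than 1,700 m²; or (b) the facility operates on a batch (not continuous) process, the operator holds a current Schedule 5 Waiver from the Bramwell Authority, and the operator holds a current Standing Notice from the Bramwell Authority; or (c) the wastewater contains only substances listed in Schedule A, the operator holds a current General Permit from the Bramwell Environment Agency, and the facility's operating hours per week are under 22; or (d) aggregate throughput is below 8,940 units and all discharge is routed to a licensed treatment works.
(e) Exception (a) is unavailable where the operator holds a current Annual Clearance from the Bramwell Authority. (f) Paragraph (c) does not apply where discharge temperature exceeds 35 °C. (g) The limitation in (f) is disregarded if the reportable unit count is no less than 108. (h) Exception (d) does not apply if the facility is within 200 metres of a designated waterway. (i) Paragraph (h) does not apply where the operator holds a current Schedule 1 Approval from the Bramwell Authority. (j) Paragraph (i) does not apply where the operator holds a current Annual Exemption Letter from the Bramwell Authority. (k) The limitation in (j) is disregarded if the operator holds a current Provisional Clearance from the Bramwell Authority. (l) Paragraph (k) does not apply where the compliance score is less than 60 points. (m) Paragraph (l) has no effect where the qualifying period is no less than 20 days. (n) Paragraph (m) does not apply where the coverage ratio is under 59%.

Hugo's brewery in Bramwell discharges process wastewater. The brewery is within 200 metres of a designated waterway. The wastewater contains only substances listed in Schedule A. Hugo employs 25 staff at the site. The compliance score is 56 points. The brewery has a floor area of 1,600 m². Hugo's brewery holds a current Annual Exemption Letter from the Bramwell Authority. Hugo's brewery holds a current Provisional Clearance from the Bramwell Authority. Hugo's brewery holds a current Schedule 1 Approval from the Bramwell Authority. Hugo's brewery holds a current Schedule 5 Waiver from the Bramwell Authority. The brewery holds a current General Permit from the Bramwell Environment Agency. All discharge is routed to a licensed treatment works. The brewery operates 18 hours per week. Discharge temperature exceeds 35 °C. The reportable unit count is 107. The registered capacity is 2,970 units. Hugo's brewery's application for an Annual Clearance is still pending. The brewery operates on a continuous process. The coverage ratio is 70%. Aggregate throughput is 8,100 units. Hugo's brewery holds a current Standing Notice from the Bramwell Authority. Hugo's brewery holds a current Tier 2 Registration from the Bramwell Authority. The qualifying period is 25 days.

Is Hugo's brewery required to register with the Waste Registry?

Exception (a) fails — the registered capacity is 2,970 units, short of 3,050 units.
Exception (b) fails — the facility operates on a continuous process.
Exception (c)'s conditions are all satisfied: the wastewater is Schedule-A-only; a current General Permit is held; the facility's operating hours per week are 18, under the 22 limit. But applying paragraphs (f)–(g): (f) operates — discharge temperature exceeds 35 °C. (g), which would lift (f), is not engaged — the reportable unit count is 107, short of 108. Exception (c) does not apply.
Exception (d)'s conditions are all satisfied: aggregate throughput is 8,100 units, below the 8,940 units limit; discharge is routed to a licensed treatment works. As to paragraphs (h)–(n): (h) operates (the brewery is within 200 m of a designated waterway), but is itself disapplied by (i): (i) operates against (h): a current Schedule 1 Approval is held. (j) operates (a current Annual Exemption Letter is held), but is set aside by (k): (k) operates — a current Provisional Clearance is held. (l) would limit (k) — the compliance score is 56 points, less than the 60 points limit — but (m) sets (l) aside: (m) is triggered — the qualifying period is 25 days, meeting the 20 days threshold. (n) is not triggered (the coverage ratio is 70%, not under 59%), so (m) stands. So (d) applies.

No — exception (d) applies; Hugo's brewery is not required to register with the Waste Registry.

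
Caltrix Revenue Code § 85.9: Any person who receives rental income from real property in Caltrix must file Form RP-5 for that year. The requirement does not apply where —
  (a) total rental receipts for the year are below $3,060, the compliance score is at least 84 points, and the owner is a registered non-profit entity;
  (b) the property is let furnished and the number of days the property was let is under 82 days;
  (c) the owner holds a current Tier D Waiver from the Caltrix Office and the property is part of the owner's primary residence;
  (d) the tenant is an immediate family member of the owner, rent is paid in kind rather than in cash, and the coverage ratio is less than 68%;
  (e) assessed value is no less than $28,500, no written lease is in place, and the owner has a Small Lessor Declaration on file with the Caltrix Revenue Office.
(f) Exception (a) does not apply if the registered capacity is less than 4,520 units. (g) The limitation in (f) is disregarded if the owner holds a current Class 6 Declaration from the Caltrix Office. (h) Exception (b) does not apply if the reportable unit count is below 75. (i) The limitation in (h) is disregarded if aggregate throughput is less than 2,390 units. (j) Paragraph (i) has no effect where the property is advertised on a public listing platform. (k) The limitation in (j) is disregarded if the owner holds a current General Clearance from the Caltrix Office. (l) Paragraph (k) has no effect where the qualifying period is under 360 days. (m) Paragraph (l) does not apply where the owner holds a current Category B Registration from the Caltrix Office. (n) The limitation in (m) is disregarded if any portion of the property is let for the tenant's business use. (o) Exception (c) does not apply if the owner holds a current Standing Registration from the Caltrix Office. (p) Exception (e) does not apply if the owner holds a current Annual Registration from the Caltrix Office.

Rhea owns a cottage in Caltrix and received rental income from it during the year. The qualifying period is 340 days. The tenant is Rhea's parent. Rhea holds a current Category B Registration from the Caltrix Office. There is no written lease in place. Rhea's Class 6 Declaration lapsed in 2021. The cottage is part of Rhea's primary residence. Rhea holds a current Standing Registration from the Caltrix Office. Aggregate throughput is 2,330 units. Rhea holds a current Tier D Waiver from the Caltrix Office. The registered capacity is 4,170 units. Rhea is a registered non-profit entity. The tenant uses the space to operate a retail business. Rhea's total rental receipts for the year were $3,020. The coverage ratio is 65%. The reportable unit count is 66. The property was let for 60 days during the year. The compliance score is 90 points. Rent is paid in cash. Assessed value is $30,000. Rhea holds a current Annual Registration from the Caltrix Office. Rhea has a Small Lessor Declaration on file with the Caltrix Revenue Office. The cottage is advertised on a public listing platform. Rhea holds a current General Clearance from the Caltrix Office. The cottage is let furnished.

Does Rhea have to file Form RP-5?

Yes — Rhea must file Form RP-5.

All of (a)'s requirements are met (total rental receipts for the year are $3,020, below the $3,060 limit; the compliance score is 90 points, meeting the 84 points threshold; Rhea is a registered non-profit). But applying paragraphs (f)–(g): (f) is triggered — the registered capacity is 4,170 units, less than the 4,520 units limit. (g), which would lift (f), does not operate here — there is no Class 6 Declaration in force. So (a) is unavailable.
All of (b)'s requirements are met (the property is let furnished; the number of days the property was let is 60 days, under the 82 days limit). But: (h) operates — the reportable unit count is 66, below the 75 limit. (i) would limit (h) — aggregate throughput is 2,330 units, less than the 2,390 units limit — but (j) sets (i) aside: (j) is engaged — the property is publicly advertised. (k) operates (a current General Clearance is held), but is set aside by (l): (l) operates against (k): the qualifying period is 340 days, under the 360 days limit. (m) would limit (l) — a current Category B Registration is held — but (n) sets (m) aside: (n) is triggered — the space is let for business use. Exception (b) does not apply.
All of (c)'s requirements are met (a current Tier D Waiver is held; the cottage is part of the primary residence). However, paragraph (o) must be considered: (o) operates — a current Standing Registration is held. Exception (c) does not apply.
Exception (d) requires that rent is paid in kind rather than in cash; but rent is paid in cash, so (d) is unavailable.
Exception (e) is satisfied on its face — assessed value is $30,000, meeting the $28,500 threshold; there is no written lease; a Small Lessor Declaration is on file. However, paragraph (p) must be considered: (p) operates against (e): a current Annual Registration is held. So (e) is unavailable.
Every exception is unavailable, so the rule governs.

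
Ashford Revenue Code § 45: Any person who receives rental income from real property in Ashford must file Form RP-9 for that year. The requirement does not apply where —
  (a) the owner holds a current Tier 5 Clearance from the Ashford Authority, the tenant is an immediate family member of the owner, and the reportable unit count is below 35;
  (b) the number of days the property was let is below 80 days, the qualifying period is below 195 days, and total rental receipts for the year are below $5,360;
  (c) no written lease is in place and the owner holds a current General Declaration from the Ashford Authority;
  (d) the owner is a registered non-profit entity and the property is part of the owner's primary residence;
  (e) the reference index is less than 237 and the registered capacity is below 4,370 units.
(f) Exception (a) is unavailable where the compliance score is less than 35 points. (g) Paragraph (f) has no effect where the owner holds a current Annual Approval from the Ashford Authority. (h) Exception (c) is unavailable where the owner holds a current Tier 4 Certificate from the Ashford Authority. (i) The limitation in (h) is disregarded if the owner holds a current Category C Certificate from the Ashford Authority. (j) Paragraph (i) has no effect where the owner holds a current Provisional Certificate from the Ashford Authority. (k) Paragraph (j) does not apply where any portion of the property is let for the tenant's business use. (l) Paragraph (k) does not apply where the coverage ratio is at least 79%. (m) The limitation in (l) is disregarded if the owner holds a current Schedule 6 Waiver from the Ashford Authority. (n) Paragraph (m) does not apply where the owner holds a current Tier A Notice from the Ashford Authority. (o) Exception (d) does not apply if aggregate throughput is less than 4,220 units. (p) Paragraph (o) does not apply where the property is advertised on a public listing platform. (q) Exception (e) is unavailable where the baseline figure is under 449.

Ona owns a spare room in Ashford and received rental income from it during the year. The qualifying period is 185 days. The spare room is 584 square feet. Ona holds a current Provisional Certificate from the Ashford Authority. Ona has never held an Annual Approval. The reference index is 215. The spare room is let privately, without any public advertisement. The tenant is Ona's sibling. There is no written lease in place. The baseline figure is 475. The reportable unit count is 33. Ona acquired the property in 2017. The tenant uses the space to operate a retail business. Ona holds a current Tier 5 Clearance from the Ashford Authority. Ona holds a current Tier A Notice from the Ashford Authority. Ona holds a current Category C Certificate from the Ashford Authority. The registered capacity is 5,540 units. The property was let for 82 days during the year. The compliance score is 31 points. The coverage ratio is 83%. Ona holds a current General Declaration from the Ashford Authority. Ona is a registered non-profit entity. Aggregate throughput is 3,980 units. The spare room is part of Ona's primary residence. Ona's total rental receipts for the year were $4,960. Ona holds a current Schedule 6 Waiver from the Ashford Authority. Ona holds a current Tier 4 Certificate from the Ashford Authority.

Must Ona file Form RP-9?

All of (a)'s requirements are met (a current Tier 5 Clearance is held; the tenant is an immediate family member; the reportable unit count is 33, below the 35 limit). But applying paragraphs (f)–(g): (f) is triggered — the compliance score is 31 points, less than the 35 points limit. (g), which would lift (f), is not triggered — there is no Annual Approval in force. (a) is therefore removed.
Exception (b) requires that the number of days the property was let is below 80 days; but the number of days the property was let is 82 days, not below 80 days, so (b) is unavailable.
All of (c)'s requirements are met (there is no written lease; a current General Declaration is held). But applying paragraphs (h)–(n): (h) operates — a current Tier 4 Certificate is held. (i) is triggered (a current Category C Certificate is held), but yields to (j): (j) operates against (i): a current Provisional Certificate is held. (k) would limit (j) — the space is let for business use — but (l) sets (k) aside: (l) operates against (k): the coverage ratio is 83%, meeting the 79% threshold. (m) would limit (l) — a current Schedule 6 Waiver is held — but (n) sets (m) aside: (n) is triggered — a current Tier A Notice is held. Exception (c) does not apply.
All of (d)'s requirements are met (Ona is a registered non-profit; the spare room is part of the primary residence). But: (o) operates against (d): aggregate throughput is 3,980 units, less than the 4,220 units limit. (p) is not engaged (the property is let privately without advertisement), so (o) stands. So (d) is unavailable.
Exception (e) fails — the registered capacity is 5,540 units, not below 4,370 units.
No exception is made out. Ona falls within the general rule.

Yes — Ona must file Form RP-9.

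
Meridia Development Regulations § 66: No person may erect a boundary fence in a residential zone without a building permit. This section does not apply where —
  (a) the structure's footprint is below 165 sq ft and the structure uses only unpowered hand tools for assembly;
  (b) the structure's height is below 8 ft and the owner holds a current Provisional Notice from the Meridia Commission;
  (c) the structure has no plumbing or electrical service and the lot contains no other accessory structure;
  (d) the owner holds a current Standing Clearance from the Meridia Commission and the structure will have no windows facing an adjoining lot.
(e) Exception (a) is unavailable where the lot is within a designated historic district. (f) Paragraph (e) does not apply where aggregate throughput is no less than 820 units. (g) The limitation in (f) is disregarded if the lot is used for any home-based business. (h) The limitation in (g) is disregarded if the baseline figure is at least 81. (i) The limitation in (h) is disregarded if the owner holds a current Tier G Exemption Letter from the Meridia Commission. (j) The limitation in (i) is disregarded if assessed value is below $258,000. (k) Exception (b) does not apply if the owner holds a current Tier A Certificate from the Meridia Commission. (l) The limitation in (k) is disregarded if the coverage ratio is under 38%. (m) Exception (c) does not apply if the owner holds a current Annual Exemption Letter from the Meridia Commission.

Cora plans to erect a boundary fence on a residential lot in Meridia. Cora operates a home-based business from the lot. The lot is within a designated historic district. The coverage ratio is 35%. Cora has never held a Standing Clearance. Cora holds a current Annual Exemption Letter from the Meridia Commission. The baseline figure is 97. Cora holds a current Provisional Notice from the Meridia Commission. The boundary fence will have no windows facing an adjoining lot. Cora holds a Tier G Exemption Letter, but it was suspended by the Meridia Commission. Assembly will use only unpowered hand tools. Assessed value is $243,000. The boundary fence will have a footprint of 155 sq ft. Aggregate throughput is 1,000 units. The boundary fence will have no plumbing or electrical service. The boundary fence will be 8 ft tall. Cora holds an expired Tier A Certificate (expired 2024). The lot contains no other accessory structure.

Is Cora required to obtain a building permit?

Exception (a)'s conditions are all satisfied: the structure's footprint is 155 sq ft, below the 165 sq ft limit; assembly uses only hand tools. Applying paragraphs (e)–(j): (e) would limit (a) — the lot is in a historic district — but (f) sets (e) aside: (f) is engaged — aggregate throughput is 1,000 units, meeting the 820 units threshold. (g) operates (a home-based business operates on the lot), but is displaced by (h): (h) operates against (g): the baseline figure is 97, meeting the 81 threshold. (i), which would lift (h), does not operate here — there is no Tier G Exemption Letter in force. So (a) applies.
Exception (b) fails — the structure's height is 8 ft, not below 8 ft.
Exception (c) is satisfied on its face — there is no plumbing or electrical service; the lot has no other accessory structure. Turning to paragraph (m): (m) operates against (c): a current Annual Exemption Letter is held. (c) is therefore removed.
Exception (d) fails — no current Standing Clearance is held.

No — exception (a) applies; Cora does not need a building permit.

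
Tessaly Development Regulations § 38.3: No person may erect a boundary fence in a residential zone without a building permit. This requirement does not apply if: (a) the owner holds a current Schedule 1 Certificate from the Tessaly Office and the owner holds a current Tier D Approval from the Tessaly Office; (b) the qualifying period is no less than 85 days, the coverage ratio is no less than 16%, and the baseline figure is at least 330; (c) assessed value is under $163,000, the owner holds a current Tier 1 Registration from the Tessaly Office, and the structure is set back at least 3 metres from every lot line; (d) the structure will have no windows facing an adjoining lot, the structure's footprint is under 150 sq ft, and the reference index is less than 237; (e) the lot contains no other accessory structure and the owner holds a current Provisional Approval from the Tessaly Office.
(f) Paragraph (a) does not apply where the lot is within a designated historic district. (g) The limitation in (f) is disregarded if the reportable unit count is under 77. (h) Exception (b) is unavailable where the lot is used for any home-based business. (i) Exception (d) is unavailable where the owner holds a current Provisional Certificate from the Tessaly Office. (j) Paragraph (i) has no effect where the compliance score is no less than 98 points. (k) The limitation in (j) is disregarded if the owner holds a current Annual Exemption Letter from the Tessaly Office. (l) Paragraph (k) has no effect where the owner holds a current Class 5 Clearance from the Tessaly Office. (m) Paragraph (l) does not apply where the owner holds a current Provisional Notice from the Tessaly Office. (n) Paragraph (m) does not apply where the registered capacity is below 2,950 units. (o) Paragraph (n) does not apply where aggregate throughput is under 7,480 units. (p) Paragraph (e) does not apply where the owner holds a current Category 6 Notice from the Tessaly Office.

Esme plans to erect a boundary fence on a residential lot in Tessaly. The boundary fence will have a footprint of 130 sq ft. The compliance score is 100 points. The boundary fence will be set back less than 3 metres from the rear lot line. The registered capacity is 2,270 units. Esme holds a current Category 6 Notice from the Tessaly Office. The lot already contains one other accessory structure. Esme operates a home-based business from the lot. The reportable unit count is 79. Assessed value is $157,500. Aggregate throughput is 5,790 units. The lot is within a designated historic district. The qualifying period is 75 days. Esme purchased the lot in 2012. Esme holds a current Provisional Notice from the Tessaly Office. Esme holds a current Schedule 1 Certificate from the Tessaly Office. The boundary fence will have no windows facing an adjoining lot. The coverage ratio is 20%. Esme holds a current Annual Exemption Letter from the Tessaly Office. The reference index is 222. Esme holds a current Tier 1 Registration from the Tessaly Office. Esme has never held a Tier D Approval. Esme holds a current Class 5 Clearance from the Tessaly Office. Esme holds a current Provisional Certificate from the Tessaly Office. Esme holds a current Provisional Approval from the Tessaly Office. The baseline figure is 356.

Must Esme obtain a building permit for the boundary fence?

Yes — Esme must obtain a building permit.

Exception (a) does not apply: the Tier D Approval is not current.
Exception (b) requires that the qualifying period is no less than 85 days; but the qualifying period is 75 days, short of 85 days, so (b) is unavailable.
Exception (c) requires that the structure is set back at least 3 metres from every lot line; but the rear setback is under 3 m, so (c) is unavailable.
All of (d)'s requirements are met (no windows face an adjoining lot; the structure's footprint is 130 sq ft, under the 150 sq ft limit; the reference index is 222, less than the 237 limit). But applying paragraphs (i)–(o): (i) operates against (d): a current Provisional Certificate is held. (j) would limit (i) — the compliance score is 100 points, meeting the 98 points threshold — but (k) sets (j) aside: (k) operates against (j): a current Annual Exemption Letter is held. (l) would limit (k) — a current Class 5 Clearance is held — but (m) sets (l) aside: (m) operates against (l): a current Provisional Notice is held. (n) would limit (m) — the registered capacity is 2,270 units, below the 2,950 units limit — but (o) sets (n) aside: (o) applies — aggregate throughput is 5,790 units, under the 7,480 units limit. So (d) is unavailable.
Exception (e) requires that the lot contains no other accessory structure; but the lot already has another accessory structure, so (e) is unavailable.
No exception displaces § 38.3.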